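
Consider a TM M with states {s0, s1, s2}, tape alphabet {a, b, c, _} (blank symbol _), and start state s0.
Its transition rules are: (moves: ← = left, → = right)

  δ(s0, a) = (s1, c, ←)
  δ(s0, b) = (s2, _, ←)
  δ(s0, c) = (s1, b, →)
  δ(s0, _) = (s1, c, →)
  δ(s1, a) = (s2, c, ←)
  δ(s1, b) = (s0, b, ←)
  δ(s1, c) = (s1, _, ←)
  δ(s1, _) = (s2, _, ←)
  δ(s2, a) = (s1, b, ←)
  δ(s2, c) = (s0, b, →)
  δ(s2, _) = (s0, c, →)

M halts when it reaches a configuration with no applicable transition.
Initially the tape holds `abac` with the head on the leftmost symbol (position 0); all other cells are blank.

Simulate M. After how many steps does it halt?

s0 | ____[a]bac   read a → write c, move ←, go to s1
s1 | ___[_]cbac   read _ → write _, move ←, go to s2
s2 | __[_]_cbac   read _ → write c, move →, go to s0
s0 | __c[_]cbac   read _ → write c, move →, go to s1
s1 | __cc[c]bac   read c → write _, move ←, go to s1
s1 | __c[c]_bac   read c → write _, move ←, go to s1
s1 | __[c]__bac   read c → write _, move ←, go to s1
s1 | _[_]___bac   read _ → write _, move ←, go to s2
s2 | [_]____bac   read _ → write c, move →, go to s0
s0 | c[_]___bac   read _ → write c, move →, go to s1
s1 | cc[_]__bac   read _ → write _, move ←, go to s2
s2 | c[c]___bac   read c → write b, move →, go to s0
s0 | cb[_]__bac   read _ → write c, move →, go to s1
s1 | cbc[_]_bac   read _ → write _, move ←, go to s2
s2 | cb[c]__bac   read c → write b, move →, go to s0
s0 | cbb[_]_bac   read _ → write c, move →, go to s1
s1 | cbbc[_]bac   read _ → write _, move ←, go to s2
s2 | cbb[c]_bac   read c → write b, move →, go to s0
s0 | cbbb[_]bac   read _ → write c, move →, go to s1
s1 | cbbbc[b]ac   read b → write b, move ←, go to s0
s0 | cbbb[c]bac   read c → write b, move →, go to s1
s1 | cbbbb[b]ac   read b → write b, move ←, go to s0
s0 | cbbb[b]bac   read b → write _, move ←, go to s2
s2 | cbb[b]_bac
M halts after 23 transitions.

23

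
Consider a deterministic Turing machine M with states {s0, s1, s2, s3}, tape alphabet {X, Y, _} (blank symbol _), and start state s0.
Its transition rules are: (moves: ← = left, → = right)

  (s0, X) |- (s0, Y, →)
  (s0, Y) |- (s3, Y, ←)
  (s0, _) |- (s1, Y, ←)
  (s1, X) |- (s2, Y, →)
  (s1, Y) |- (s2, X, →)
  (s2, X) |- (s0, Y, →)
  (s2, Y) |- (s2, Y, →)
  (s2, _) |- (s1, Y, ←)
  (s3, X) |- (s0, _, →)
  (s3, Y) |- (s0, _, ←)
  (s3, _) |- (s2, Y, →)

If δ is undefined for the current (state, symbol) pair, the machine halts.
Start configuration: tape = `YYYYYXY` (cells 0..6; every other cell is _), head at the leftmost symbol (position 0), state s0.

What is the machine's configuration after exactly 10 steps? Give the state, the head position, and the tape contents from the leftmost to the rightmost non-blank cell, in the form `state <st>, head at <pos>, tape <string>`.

s0 | _[Y]YYYYXY   read Y → write Y, move ←, go to s3
s3 | [_]YYYYYXY   read _ → write Y, move →, go to s2
s2 | Y[Y]YYYYXY   read Y → write Y, move →, go to s2
s2 | YY[Y]YYYXY   read Y → write Y, move →, go to s2
s2 | YYY[Y]YYXY   read Y → write Y, move →, go to s2
s2 | YYYY[Y]YXY   read Y → write Y, move →, go to s2
s2 | YYYYY[Y]XY   read Y → write Y, move →, go to s2
s2 | YYYYYY[X]Y   read X → write Y, move →, go to s0
s0 | YYYYYYY[Y]   read Y → write Y, move ←, go to s3
s3 | YYYYYY[Y]Y   read Y → write _, move ←, go to s0
s0 | YYYYY[Y]_Y
After 10 steps: state s0, head at 4, tape YYYYYY_Y.

state s0, head at 4, tape YYYYYY_Y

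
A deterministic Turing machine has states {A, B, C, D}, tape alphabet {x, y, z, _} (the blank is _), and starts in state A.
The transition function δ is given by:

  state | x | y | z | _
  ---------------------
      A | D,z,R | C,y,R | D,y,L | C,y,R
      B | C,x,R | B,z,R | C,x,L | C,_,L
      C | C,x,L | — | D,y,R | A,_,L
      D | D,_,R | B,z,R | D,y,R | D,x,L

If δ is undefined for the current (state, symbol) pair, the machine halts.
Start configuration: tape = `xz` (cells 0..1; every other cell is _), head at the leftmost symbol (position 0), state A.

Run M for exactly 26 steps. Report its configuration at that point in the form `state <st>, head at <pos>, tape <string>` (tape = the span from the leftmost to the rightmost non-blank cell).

state=A head=0 tape=[x]z____   (A,x)→(D,z,R)
state=D head=1 tape=z[z]____   (D,z)→(D,y,R)
state=D head=2 tape=zy[_]___   (D,_)→(D,x,L)
state=D head=1 tape=z[y]x___   (D,y)→(B,z,R)
state=B head=2 tape=zz[x]___   (B,x)→(C,x,R)
state=C head=3 tape=zzx[_]__   (C,_)→(A,_,L)
state=A head=2 tape=zz[x]___   (A,x)→(D,z,R)
state=D head=3 tape=zzz[_]__   (D,_)→(D,x,L)
state=D head=2 tape=zz[z]x__   (D,z)→(D,y,R)
state=D head=3 tape=zzy[x]__   (D,x)→(D,_,R)
state=D head=4 tape=zzy_[_]_   (D,_)→(D,x,L)
state=D head=3 tape=zzy[_]x_   (D,_)→(D,x,L)
state=D head=2 tape=zz[y]xx_   (D,y)→(B,z,R)
state=B head=3 tape=zzz[x]x_   (B,x)→(C,x,R)
state=C head=4 tape=zzzx[x]_   (C,x)→(C,x,L)
state=C head=3 tape=zzz[x]x_   (C,x)→(C,x,L)
state=C head=2 tape=zz[z]xx_   (C,z)→(D,y,R)
state=D head=3 tape=zzy[x]x_   (D,x)→(D,_,R)
state=D head=4 tape=zzy_[x]_   (D,x)→(D,_,R)
state=D head=5 tape=zzy__[_]   (D,_)→(D,x,L)
state=D head=4 tape=zzy_[_]x   (D,_)→(D,x,L)
state=D head=3 tape=zzy[_]xx   (D,_)→(D,x,L)
state=D head=2 tape=zz[y]xxx   (D,y)→(B,z,R)
state=B head=3 tape=zzz[x]xx   (B,x)→(C,x,R)
state=C head=4 tape=zzzx[x]x   (C,x)→(C,x,L)
state=C head=3 tape=zzz[x]xx   (C,x)→(C,x,L)
state=C head=2 tape=zz[z]xxx
After 26 steps: state C, head at 2, tape zzzxxx.

state C, head at 2, tape zzzxxx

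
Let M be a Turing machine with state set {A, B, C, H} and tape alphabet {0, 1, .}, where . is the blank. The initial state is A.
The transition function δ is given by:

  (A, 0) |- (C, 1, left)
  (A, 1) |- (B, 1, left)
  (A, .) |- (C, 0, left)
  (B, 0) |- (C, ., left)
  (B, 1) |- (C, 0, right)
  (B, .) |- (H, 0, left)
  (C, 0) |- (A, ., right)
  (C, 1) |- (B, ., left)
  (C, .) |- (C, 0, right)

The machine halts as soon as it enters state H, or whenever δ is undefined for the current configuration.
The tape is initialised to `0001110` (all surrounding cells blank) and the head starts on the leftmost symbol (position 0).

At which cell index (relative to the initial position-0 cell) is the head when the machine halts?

1

state=A head=0 tape=..[0]001110   (A,0)→(C,1,left)
state=C head=-1 tape=.[.]1001110   (C,.)→(C,0,right)
state=C head=0 tape=.0[1]001110   (C,1)→(B,.,left)
state=B head=-1 tape=.[0].001110   (B,0)→(C,.,left)
state=C head=-2 tape=[.]..001110   (C,.)→(C,0,right)
state=C head=-1 tape=0[.].001110   (C,.)→(C,0,right)
state=C head=0 tape=00[.]001110   (C,.)→(C,0,right)
state=C head=1 tape=000[0]01110   (C,0)→(A,.,right)
state=A head=2 tape=000.[0]1110   (A,0)→(C,1,left)
state=C head=1 tape=000[.]11110   (C,.)→(C,0,right)
state=C head=2 tape=0000[1]1110   (C,1)→(B,.,left)
state=B head=1 tape=000[0].1110   (B,0)→(C,.,left)
state=C head=0 tape=00[0]..1110   (C,0)→(A,.,right)
state=A head=1 tape=00.[.].1110   (A,.)→(C,0,left)
state=C head=0 tape=00[.]0.1110   (C,.)→(C,0,right)
state=C head=1 tape=000[0].1110   (C,0)→(A,.,right)
state=A head=2 tape=000.[.]1110   (A,.)→(C,0,left)
state=C head=1 tape=000[.]01110   (C,.)→(C,0,right)
state=C head=2 tape=0000[0]1110   (C,0)→(A,.,right)
state=A head=3 tape=0000.[1]110   (A,1)→(B,1,left)
state=B head=2 tape=0000[.]1110   (B,.)→(H,0,left)
state=H head=1 tape=000[0]01110
At halt the head is at cell 1.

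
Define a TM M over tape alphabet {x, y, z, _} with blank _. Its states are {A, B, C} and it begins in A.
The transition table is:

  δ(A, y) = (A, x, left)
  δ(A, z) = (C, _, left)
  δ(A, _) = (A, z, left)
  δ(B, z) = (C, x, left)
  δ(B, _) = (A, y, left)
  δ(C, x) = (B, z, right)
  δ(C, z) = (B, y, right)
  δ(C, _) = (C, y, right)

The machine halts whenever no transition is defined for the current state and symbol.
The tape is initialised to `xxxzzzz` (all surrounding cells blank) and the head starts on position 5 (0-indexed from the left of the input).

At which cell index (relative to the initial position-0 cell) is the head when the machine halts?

A | _xxxzz[z]z   read z → write _, move left, go to C
C | _xxxz[z]_z   read z → write y, move right, go to B
B | _xxxzy[_]z   read _ → write y, move left, go to A
A | _xxxz[y]yz   read y → write x, move left, go to A
A | _xxx[z]xyz   read z → write _, move left, go to C
C | _xx[x]_xyz   read x → write z, move right, go to B
B | _xxz[_]xyz   read _ → write y, move left, go to A
A | _xx[z]yxyz   read z → write _, move left, go to C
C | _x[x]_yxyz   read x → write z, move right, go to B
B | _xz[_]yxyz   read _ → write y, move left, go to A
A | _x[z]yyxyz   read z → write _, move left, go to C
C | _[x]_yyxyz   read x → write z, move right, go to B
B | _z[_]yyxyz   read _ → write y, move left, go to A
A | _[z]yyyxyz   read z → write _, move left, go to C
C | [_]_yyyxyz   read _ → write y, move right, go to C
C | y[_]yyyxyz   read _ → write y, move right, go to C
C | yy[y]yyxyz
At halt the head is at cell 1.

1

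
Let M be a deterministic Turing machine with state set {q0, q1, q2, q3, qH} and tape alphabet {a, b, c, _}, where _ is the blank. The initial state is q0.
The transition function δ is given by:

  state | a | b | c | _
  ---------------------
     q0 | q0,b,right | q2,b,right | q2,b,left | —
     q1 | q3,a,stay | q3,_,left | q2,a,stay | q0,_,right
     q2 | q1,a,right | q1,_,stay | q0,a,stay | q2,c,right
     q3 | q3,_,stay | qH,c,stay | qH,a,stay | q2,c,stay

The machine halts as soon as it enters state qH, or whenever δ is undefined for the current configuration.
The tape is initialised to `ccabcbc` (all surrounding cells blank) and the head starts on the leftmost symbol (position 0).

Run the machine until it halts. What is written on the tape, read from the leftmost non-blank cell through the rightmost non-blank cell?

cc_bbbbb

state=q0 head=0 tape=_[c]cabcbc_   (q0,c)→(q2,b,left)
state=q2 head=-1 tape=[_]bcabcbc_   (q2,_)→(q2,c,right)
state=q2 head=0 tape=c[b]cabcbc_   (q2,b)→(q1,_,stay)
state=q1 head=0 tape=c[_]cabcbc_   (q1,_)→(q0,_,right)
state=q0 head=1 tape=c_[c]abcbc_   (q0,c)→(q2,b,left)
state=q2 head=0 tape=c[_]babcbc_   (q2,_)→(q2,c,right)
state=q2 head=1 tape=cc[b]abcbc_   (q2,b)→(q1,_,stay)
state=q1 head=1 tape=cc[_]abcbc_   (q1,_)→(q0,_,right)
state=q0 head=2 tape=cc_[a]bcbc_   (q0,a)→(q0,b,right)
state=q0 head=3 tape=cc_b[b]cbc_   (q0,b)→(q2,b,right)
state=q2 head=4 tape=cc_bb[c]bc_   (q2,c)→(q0,a,stay)
state=q0 head=4 tape=cc_bb[a]bc_   (q0,a)→(q0,b,right)
state=q0 head=5 tape=cc_bbb[b]c_   (q0,b)→(q2,b,right)
state=q2 head=6 tape=cc_bbbb[c]_   (q2,c)→(q0,a,stay)
state=q0 head=6 tape=cc_bbbb[a]_   (q0,a)→(q0,b,right)
state=q0 head=7 tape=cc_bbbbb[_]
The non-blank tape span at halt is cc_bbbbb.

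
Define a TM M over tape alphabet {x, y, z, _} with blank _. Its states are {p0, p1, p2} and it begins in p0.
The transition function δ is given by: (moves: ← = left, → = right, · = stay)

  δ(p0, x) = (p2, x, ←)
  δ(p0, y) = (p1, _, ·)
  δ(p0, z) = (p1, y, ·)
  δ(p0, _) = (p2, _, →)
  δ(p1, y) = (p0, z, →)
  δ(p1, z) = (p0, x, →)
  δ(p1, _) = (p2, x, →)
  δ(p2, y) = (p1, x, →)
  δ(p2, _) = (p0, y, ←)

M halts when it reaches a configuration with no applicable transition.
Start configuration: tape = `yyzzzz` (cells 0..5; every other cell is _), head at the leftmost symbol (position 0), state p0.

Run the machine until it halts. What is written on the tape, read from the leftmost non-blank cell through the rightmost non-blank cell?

xxxzzz_xxy

state=p0 head=0 tape=[y]yzzzz____   (p0,y)→(p1,_,·)
state=p1 head=0 tape=[_]yzzzz____   (p1,_)→(p2,x,→)
state=p2 head=1 tape=x[y]zzzz____   (p2,y)→(p1,x,→)
state=p1 head=2 tape=xx[z]zzz____   (p1,z)→(p0,x,→)
state=p0 head=3 tape=xxx[z]zz____   (p0,z)→(p1,y,·)
state=p1 head=3 tape=xxx[y]zz____   (p1,y)→(p0,z,→)
state=p0 head=4 tape=xxxz[z]z____   (p0,z)→(p1,y,·)
state=p1 head=4 tape=xxxz[y]z____   (p1,y)→(p0,z,→)
state=p0 head=5 tape=xxxzz[z]____   (p0,z)→(p1,y,·)
state=p1 head=5 tape=xxxzz[y]____   (p1,y)→(p0,z,→)
state=p0 head=6 tape=xxxzzz[_]___   (p0,_)→(p2,_,→)
state=p2 head=7 tape=xxxzzz_[_]__   (p2,_)→(p0,y,←)
state=p0 head=6 tape=xxxzzz[_]y__   (p0,_)→(p2,_,→)
state=p2 head=7 tape=xxxzzz_[y]__   (p2,y)→(p1,x,→)
state=p1 head=8 tape=xxxzzz_x[_]_   (p1,_)→(p2,x,→)
state=p2 head=9 tape=xxxzzz_xx[_]   (p2,_)→(p0,y,←)
state=p0 head=8 tape=xxxzzz_x[x]y   (p0,x)→(p2,x,←)
state=p2 head=7 tape=xxxzzz_[x]xy
The non-blank tape span at halt is xxxzzz_xxy.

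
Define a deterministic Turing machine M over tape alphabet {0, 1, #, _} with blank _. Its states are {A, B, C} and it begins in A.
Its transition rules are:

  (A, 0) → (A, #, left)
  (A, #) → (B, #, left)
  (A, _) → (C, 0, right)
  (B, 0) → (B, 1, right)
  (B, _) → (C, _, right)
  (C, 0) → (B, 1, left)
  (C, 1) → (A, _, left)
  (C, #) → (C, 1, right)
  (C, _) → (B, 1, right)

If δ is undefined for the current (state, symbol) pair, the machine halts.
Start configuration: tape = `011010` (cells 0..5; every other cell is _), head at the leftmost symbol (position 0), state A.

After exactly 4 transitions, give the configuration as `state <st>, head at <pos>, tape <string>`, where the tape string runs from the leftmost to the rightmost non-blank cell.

A | _[0]11010   read 0 → write #, move left, go to A
A | [_]#11010   read _ → write 0, move right, go to C
C | 0[#]11010   read # → write 1, move right, go to C
C | 01[1]1010   read 1 → write _, move left, go to A
A | 0[1]_1010
After 4 steps: state A, head at 0, tape 01_1010.

state A, head at 0, tape 01_1010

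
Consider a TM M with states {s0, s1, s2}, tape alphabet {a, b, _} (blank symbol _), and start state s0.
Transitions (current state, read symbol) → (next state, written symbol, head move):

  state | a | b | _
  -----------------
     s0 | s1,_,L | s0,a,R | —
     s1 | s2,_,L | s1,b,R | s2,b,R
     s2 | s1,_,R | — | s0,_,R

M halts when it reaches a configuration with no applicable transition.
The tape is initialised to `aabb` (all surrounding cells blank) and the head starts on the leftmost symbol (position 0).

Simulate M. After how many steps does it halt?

s0 | _[a]abb_   read a → write _, move L, go to s1
s1 | [_]_abb_   read _ → write b, move R, go to s2
s2 | b[_]abb_   read _ → write _, move R, go to s0
s0 | b_[a]bb_   read a → write _, move L, go to s1
s1 | b[_]_bb_   read _ → write b, move R, go to s2
s2 | bb[_]bb_   read _ → write _, move R, go to s0
s0 | bb_[b]b_   read b → write a, move R, go to s0
s0 | bb_a[b]_   read b → write a, move R, go to s0
s0 | bb_aa[_]
M halts after 8 transitions.

8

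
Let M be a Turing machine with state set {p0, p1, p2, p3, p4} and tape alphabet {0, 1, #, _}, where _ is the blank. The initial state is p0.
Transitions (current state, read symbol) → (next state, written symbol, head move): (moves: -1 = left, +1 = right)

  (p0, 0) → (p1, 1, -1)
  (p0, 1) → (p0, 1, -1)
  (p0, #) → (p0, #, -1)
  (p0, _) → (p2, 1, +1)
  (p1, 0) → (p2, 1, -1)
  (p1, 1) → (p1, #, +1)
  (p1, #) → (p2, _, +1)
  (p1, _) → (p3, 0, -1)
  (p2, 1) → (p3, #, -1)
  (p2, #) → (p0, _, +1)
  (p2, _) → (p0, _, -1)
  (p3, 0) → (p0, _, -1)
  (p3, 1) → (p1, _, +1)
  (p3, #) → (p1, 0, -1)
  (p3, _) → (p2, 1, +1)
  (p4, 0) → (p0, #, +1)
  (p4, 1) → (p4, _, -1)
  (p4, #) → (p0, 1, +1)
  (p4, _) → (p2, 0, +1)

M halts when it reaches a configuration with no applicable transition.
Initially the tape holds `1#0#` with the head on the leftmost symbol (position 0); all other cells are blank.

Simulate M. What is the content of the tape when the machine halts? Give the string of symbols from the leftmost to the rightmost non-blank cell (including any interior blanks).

p0 | _[1]#0#   read 1 → write 1, move -1, go to p0
p0 | [_]1#0#   read _ → write 1, move +1, go to p2
p2 | 1[1]#0#   read 1 → write #, move -1, go to p3
p3 | [1]##0#   read 1 → write _, move +1, go to p1
p1 | _[#]#0#   read # → write _, move +1, go to p2
p2 | __[#]0#   read # → write _, move +1, go to p0
p0 | ___[0]#   read 0 → write 1, move -1, go to p1
p1 | __[_]1#   read _ → write 0, move -1, go to p3
p3 | _[_]01#   read _ → write 1, move +1, go to p2
p2 | _1[0]1#
The non-blank tape span at halt is 101#.

101#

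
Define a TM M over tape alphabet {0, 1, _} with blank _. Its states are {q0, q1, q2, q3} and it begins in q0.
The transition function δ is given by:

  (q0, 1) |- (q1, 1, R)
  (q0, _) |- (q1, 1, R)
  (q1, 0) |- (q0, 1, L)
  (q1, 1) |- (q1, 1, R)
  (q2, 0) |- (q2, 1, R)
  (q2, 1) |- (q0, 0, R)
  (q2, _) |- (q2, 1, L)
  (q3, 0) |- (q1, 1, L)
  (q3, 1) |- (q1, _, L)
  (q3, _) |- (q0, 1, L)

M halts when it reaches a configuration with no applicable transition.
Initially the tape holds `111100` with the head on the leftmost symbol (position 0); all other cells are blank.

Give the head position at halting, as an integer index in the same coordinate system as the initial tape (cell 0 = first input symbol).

q0 | [1]11100_   read 1 → write 1, move R, go to q1
q1 | 1[1]1100_   read 1 → write 1, move R, go to q1
q1 | 11[1]100_   read 1 → write 1, move R, go to q1
q1 | 111[1]00_   read 1 → write 1, move R, go to q1
q1 | 1111[0]0_   read 0 → write 1, move L, go to q0
q0 | 111[1]10_   read 1 → write 1, move R, go to q1
q1 | 1111[1]0_   read 1 → write 1, move R, go to q1
q1 | 11111[0]_   read 0 → write 1, move L, go to q0
q0 | 1111[1]1_   read 1 → write 1, move R, go to q1
q1 | 11111[1]_   read 1 → write 1, move R, go to q1
q1 | 111111[_]
At halt the head is at cell 6.

6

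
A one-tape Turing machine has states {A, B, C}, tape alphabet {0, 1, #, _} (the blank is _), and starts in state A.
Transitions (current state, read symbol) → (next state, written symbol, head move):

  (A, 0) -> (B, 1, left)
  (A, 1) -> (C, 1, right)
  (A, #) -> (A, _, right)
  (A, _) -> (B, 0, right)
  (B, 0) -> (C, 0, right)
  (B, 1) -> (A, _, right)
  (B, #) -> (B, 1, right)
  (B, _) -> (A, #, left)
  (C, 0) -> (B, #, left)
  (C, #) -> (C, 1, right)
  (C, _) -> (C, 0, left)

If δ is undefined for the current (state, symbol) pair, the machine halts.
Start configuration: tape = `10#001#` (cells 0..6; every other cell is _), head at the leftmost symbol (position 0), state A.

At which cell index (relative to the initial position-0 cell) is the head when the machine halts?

4

A | [1]0#001#   read 1 → write 1, move right, go to C
C | 1[0]#001#   read 0 → write #, move left, go to B
B | [1]##001#   read 1 → write _, move right, go to A
A | _[#]#001#   read # → write _, move right, go to A
A | __[#]001#   read # → write _, move right, go to A
A | ___[0]01#   read 0 → write 1, move left, go to B
B | __[_]101#   read _ → write #, move left, go to A
A | _[_]#101#   read _ → write 0, move right, go to B
B | _0[#]101#   read # → write 1, move right, go to B
B | _01[1]01#   read 1 → write _, move right, go to A
A | _01_[0]1#   read 0 → write 1, move left, go to B
B | _01[_]11#   read _ → write #, move left, go to A
A | _0[1]#11#   read 1 → write 1, move right, go to C
C | _01[#]11#   read # → write 1, move right, go to C
C | _011[1]1#
At halt the head is at cell 4.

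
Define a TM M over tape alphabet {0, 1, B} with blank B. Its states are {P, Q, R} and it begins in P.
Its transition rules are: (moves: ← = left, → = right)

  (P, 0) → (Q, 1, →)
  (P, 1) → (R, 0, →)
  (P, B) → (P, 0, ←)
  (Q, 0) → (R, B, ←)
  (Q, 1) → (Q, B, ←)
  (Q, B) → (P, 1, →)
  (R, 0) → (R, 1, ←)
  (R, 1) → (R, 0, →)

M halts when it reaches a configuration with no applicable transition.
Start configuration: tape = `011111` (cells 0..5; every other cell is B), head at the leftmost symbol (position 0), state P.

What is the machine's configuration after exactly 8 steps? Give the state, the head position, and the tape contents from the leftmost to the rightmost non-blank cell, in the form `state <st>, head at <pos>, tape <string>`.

state=P head=0 tape=BB[0]11111   (P,0)→(Q,1,→)
state=Q head=1 tape=BB1[1]1111   (Q,1)→(Q,B,←)
state=Q head=0 tape=BB[1]B1111   (Q,1)→(Q,B,←)
state=Q head=-1 tape=B[B]BB1111   (Q,B)→(P,1,→)
state=P head=0 tape=B1[B]B1111   (P,B)→(P,0,←)
state=P head=-1 tape=B[1]0B1111   (P,1)→(R,0,→)
state=R head=0 tape=B0[0]B1111   (R,0)→(R,1,←)
state=R head=-1 tape=B[0]1B1111   (R,0)→(R,1,←)
state=R head=-2 tape=[B]11B1111
After 8 steps: state R, head at -2, tape 11B1111.

state R, head at -2, tape 11B1111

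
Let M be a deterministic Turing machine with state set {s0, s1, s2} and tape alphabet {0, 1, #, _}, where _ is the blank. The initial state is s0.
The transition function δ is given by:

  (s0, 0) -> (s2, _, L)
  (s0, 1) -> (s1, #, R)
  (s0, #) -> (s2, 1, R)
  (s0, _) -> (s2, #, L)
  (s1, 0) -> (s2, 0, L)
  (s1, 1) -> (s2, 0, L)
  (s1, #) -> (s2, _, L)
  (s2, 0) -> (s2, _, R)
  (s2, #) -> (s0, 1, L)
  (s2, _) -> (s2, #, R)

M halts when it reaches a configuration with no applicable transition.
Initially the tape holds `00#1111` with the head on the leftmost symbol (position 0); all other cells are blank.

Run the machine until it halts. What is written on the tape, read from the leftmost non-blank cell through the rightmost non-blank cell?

11#11111

s0 | _[0]0#1111   read 0 → write _, move L, go to s2
s2 | [_]_0#1111   read _ → write #, move R, go to s2
s2 | #[_]0#1111   read _ → write #, move R, go to s2
s2 | ##[0]#1111   read 0 → write _, move R, go to s2
s2 | ##_[#]1111   read # → write 1, move L, go to s0
s0 | ##[_]11111   read _ → write #, move L, go to s2
s2 | #[#]#11111   read # → write 1, move L, go to s0
s0 | [#]1#11111   read # → write 1, move R, go to s2
s2 | 1[1]#11111
The non-blank tape span at halt is 11#11111.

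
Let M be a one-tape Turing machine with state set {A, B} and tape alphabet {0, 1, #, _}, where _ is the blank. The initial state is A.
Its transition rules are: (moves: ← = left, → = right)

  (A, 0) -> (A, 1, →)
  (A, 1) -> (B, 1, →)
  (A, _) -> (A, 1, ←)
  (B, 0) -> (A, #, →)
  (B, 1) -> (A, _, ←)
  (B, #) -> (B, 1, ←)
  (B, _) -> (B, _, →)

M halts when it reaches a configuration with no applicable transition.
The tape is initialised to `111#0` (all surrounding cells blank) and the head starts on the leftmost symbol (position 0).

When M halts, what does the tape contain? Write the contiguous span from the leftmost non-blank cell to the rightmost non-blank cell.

A | [1]11#0_   read 1 → write 1, move →, go to B
B | 1[1]1#0_   read 1 → write _, move ←, go to A
A | [1]_1#0_   read 1 → write 1, move →, go to B
B | 1[_]1#0_   read _ → write _, move →, go to B
B | 1_[1]#0_   read 1 → write _, move ←, go to A
A | 1[_]_#0_   read _ → write 1, move ←, go to A
A | [1]1_#0_   read 1 → write 1, move →, go to B
B | 1[1]_#0_   read 1 → write _, move ←, go to A
A | [1]__#0_   read 1 → write 1, move →, go to B
B | 1[_]_#0_   read _ → write _, move →, go to B
B | 1_[_]#0_   read _ → write _, move →, go to B
B | 1__[#]0_   read # → write 1, move ←, go to B
B | 1_[_]10_   read _ → write _, move →, go to B
B | 1__[1]0_   read 1 → write _, move ←, go to A
A | 1_[_]_0_   read _ → write 1, move ←, go to A
A | 1[_]1_0_   read _ → write 1, move ←, go to A
A | [1]11_0_   read 1 → write 1, move →, go to B
B | 1[1]1_0_   read 1 → write _, move ←, go to A
A | [1]_1_0_   read 1 → write 1, move →, go to B
B | 1[_]1_0_   read _ → write _, move →, go to B
B | 1_[1]_0_   read 1 → write _, move ←, go to A
A | 1[_]__0_   read _ → write 1, move ←, go to A
A | [1]1__0_   read 1 → write 1, move →, go to B
B | 1[1]__0_   read 1 → write _, move ←, go to A
A | [1]___0_   read 1 → write 1, move →, go to B
B | 1[_]__0_   read _ → write _, move →, go to B
B | 1_[_]_0_   read _ → write _, move →, go to B
B | 1__[_]0_   read _ → write _, move →, go to B
B | 1___[0]_   read 0 → write #, move →, go to A
A | 1___#[_]   read _ → write 1, move ←, go to A
A | 1___[#]1
The non-blank tape span at halt is 1___#1.

1___#1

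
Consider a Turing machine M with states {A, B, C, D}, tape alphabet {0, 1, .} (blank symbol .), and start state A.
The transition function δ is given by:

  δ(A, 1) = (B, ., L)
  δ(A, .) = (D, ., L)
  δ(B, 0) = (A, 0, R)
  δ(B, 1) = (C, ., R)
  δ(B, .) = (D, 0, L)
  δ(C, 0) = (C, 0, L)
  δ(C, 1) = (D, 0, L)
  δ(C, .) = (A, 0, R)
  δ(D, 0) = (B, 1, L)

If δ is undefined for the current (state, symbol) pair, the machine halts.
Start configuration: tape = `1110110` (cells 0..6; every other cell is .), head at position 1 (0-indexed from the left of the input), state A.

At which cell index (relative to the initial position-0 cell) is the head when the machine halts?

-1

state=A head=1 tape=.1[1]10110   (A,1)→(B,.,L)
state=B head=0 tape=.[1].10110   (B,1)→(C,.,R)
state=C head=1 tape=..[.]10110   (C,.)→(A,0,R)
state=A head=2 tape=..0[1]0110   (A,1)→(B,.,L)
state=B head=1 tape=..[0].0110   (B,0)→(A,0,R)
state=A head=2 tape=..0[.]0110   (A,.)→(D,.,L)
state=D head=1 tape=..[0].0110   (D,0)→(B,1,L)
state=B head=0 tape=.[.]1.0110   (B,.)→(D,0,L)
state=D head=-1 tape=[.]01.0110
At halt the head is at cell -1.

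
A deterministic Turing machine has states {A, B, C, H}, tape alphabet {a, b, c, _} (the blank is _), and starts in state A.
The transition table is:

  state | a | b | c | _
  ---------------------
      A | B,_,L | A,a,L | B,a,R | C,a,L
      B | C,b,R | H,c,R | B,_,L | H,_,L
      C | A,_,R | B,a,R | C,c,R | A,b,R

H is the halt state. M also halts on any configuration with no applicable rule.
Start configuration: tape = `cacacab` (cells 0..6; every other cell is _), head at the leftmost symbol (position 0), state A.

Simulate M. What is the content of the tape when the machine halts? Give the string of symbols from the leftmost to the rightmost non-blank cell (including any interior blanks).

state=A head=0 tape=[c]acacab_   (A,c)→(B,a,R)
state=B head=1 tape=a[a]cacab_   (B,a)→(C,b,R)
state=C head=2 tape=ab[c]acab_   (C,c)→(C,c,R)
state=C head=3 tape=abc[a]cab_   (C,a)→(A,_,R)
state=A head=4 tape=abc_[c]ab_   (A,c)→(B,a,R)
state=B head=5 tape=abc_a[a]b_   (B,a)→(C,b,R)
state=C head=6 tape=abc_ab[b]_   (C,b)→(B,a,R)
state=B head=7 tape=abc_aba[_]   (B,_)→(H,_,L)
state=H head=6 tape=abc_ab[a]_
The non-blank tape span at halt is abc_aba.

abc_aba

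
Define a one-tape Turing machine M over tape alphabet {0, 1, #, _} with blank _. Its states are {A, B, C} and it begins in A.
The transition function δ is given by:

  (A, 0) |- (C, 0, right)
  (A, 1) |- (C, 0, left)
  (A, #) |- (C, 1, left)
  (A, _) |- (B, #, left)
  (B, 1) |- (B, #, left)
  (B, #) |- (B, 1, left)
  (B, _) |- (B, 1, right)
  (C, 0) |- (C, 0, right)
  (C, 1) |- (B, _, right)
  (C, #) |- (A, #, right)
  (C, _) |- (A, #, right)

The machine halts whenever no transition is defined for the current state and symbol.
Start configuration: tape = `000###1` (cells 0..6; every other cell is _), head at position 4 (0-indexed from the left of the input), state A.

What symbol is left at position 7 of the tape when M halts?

1

state=A head=4 tape=000#[#]#1__   (A,#)→(C,1,left)
state=C head=3 tape=000[#]1#1__   (C,#)→(A,#,right)
state=A head=4 tape=000#[1]#1__   (A,1)→(C,0,left)
state=C head=3 tape=000[#]0#1__   (C,#)→(A,#,right)
state=A head=4 tape=000#[0]#1__   (A,0)→(C,0,right)
state=C head=5 tape=000#0[#]1__   (C,#)→(A,#,right)
state=A head=6 tape=000#0#[1]__   (A,1)→(C,0,left)
state=C head=5 tape=000#0[#]0__   (C,#)→(A,#,right)
state=A head=6 tape=000#0#[0]__   (A,0)→(C,0,right)
state=C head=7 tape=000#0#0[_]_   (C,_)→(A,#,right)
state=A head=8 tape=000#0#0#[_]   (A,_)→(B,#,left)
state=B head=7 tape=000#0#0[#]#   (B,#)→(B,1,left)
state=B head=6 tape=000#0#[0]1#
Cell 7 holds 1 when M halts.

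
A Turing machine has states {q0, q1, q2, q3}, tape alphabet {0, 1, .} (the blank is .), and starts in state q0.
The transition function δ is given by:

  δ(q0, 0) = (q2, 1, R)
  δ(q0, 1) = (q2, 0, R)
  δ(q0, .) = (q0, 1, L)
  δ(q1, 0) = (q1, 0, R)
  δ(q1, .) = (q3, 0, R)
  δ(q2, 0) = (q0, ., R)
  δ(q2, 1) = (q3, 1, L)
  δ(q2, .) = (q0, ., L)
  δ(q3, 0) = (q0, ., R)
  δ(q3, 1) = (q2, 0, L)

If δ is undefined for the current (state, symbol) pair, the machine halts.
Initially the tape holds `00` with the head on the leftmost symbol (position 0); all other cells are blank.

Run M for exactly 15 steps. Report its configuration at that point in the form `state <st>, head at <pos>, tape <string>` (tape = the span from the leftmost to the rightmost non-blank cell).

state q2, head at 3, tape 0

state=q0 head=0 tape=[0]0..   (q0,0)→(q2,1,R)
state=q2 head=1 tape=1[0]..   (q2,0)→(q0,.,R)
state=q0 head=2 tape=1.[.].   (q0,.)→(q0,1,L)
state=q0 head=1 tape=1[.]1.   (q0,.)→(q0,1,L)
state=q0 head=0 tape=[1]11.   (q0,1)→(q2,0,R)
state=q2 head=1 tape=0[1]1.   (q2,1)→(q3,1,L)
state=q3 head=0 tape=[0]11.   (q3,0)→(q0,.,R)
state=q0 head=1 tape=.[1]1.   (q0,1)→(q2,0,R)
state=q2 head=2 tape=.0[1].   (q2,1)→(q3,1,L)
state=q3 head=1 tape=.[0]1.   (q3,0)→(q0,.,R)
state=q0 head=2 tape=..[1].   (q0,1)→(q2,0,R)
state=q2 head=3 tape=..0[.]   (q2,.)→(q0,.,L)
state=q0 head=2 tape=..[0].   (q0,0)→(q2,1,R)
state=q2 head=3 tape=..1[.]   (q2,.)→(q0,.,L)
state=q0 head=2 tape=..[1].   (q0,1)→(q2,0,R)
state=q2 head=3 tape=..0[.]
After 15 steps: state q2, head at 3, tape 0.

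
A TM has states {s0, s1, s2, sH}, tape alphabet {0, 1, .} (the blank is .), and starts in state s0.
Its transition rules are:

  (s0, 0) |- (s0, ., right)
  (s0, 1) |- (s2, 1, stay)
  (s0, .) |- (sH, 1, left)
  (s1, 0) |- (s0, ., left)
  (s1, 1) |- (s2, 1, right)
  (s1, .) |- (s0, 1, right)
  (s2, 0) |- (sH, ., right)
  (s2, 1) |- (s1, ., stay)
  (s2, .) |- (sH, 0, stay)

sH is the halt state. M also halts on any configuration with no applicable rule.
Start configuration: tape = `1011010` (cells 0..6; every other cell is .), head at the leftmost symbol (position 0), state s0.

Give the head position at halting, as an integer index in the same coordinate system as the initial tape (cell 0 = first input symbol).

6

state=s0 head=0 tape=[1]011010.   (s0,1)→(s2,1,stay)
state=s2 head=0 tape=[1]011010.   (s2,1)→(s1,.,stay)
state=s1 head=0 tape=[.]011010.   (s1,.)→(s0,1,right)
state=s0 head=1 tape=1[0]11010.   (s0,0)→(s0,.,right)
state=s0 head=2 tape=1.[1]1010.   (s0,1)→(s2,1,stay)
state=s2 head=2 tape=1.[1]1010.   (s2,1)→(s1,.,stay)
state=s1 head=2 tape=1.[.]1010.   (s1,.)→(s0,1,right)
state=s0 head=3 tape=1.1[1]010.   (s0,1)→(s2,1,stay)
state=s2 head=3 tape=1.1[1]010.   (s2,1)→(s1,.,stay)
state=s1 head=3 tape=1.1[.]010.   (s1,.)→(s0,1,right)
state=s0 head=4 tape=1.11[0]10.   (s0,0)→(s0,.,right)
state=s0 head=5 tape=1.11.[1]0.   (s0,1)→(s2,1,stay)
state=s2 head=5 tape=1.11.[1]0.   (s2,1)→(s1,.,stay)
state=s1 head=5 tape=1.11.[.]0.   (s1,.)→(s0,1,right)
state=s0 head=6 tape=1.11.1[0].   (s0,0)→(s0,.,right)
state=s0 head=7 tape=1.11.1.[.]   (s0,.)→(sH,1,left)
state=sH head=6 tape=1.11.1[.]1
At halt the head is at cell 6.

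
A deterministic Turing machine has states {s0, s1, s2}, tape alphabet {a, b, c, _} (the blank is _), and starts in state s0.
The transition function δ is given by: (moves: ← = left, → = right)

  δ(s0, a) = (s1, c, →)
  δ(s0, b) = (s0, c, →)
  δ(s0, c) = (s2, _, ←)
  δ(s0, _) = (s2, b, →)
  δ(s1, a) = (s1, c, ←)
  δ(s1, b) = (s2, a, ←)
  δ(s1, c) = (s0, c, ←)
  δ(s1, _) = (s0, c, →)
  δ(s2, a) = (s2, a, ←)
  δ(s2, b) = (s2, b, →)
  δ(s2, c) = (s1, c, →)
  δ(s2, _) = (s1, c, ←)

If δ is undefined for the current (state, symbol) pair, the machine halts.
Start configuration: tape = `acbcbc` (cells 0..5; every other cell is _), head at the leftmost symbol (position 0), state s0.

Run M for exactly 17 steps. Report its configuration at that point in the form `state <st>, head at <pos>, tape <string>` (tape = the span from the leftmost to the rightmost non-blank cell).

s0 | __[a]cbcbc   read a → write c, move →, go to s1
s1 | __c[c]bcbc   read c → write c, move ←, go to s0
s0 | __[c]cbcbc   read c → write _, move ←, go to s2
s2 | _[_]_cbcbc   read _ → write c, move ←, go to s1
s1 | [_]c_cbcbc   read _ → write c, move →, go to s0
s0 | c[c]_cbcbc   read c → write _, move ←, go to s2
s2 | [c]__cbcbc   read c → write c, move →, go to s1
s1 | c[_]_cbcbc   read _ → write c, move →, go to s0
s0 | cc[_]cbcbc   read _ → write b, move →, go to s2
s2 | ccb[c]bcbc   read c → write c, move →, go to s1
s1 | ccbc[b]cbc   read b → write a, move ←, go to s2
s2 | ccb[c]acbc   read c → write c, move →, go to s1
s1 | ccbc[a]cbc   read a → write c, move ←, go to s1
s1 | ccb[c]ccbc   read c → write c, move ←, go to s0
s0 | cc[b]cccbc   read b → write c, move →, go to s0
s0 | ccc[c]ccbc   read c → write _, move ←, go to s2
s2 | cc[c]_ccbc   read c → write c, move →, go to s1
s1 | ccc[_]ccbc
After 17 steps: state s1, head at 1, tape ccc_ccbc.

state s1, head at 1, tape ccc_ccbc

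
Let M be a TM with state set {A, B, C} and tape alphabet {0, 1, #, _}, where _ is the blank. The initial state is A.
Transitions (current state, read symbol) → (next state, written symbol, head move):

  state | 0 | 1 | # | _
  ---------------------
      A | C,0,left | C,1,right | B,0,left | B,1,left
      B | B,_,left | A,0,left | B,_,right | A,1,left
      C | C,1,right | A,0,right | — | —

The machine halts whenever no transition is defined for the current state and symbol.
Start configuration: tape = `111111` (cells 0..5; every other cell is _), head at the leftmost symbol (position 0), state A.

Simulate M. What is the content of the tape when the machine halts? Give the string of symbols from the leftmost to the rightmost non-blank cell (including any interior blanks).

10111_1

A | [1]11111_   read 1 → write 1, move right, go to C
C | 1[1]1111_   read 1 → write 0, move right, go to A
A | 10[1]111_   read 1 → write 1, move right, go to C
C | 101[1]11_   read 1 → write 0, move right, go to A
A | 1010[1]1_   read 1 → write 1, move right, go to C
C | 10101[1]_   read 1 → write 0, move right, go to A
A | 101010[_]   read _ → write 1, move left, go to B
B | 10101[0]1   read 0 → write _, move left, go to B
B | 1010[1]_1   read 1 → write 0, move left, go to A
A | 101[0]0_1   read 0 → write 0, move left, go to C
C | 10[1]00_1   read 1 → write 0, move right, go to A
A | 100[0]0_1   read 0 → write 0, move left, go to C
C | 10[0]00_1   read 0 → write 1, move right, go to C
C | 101[0]0_1   read 0 → write 1, move right, go to C
C | 1011[0]_1   read 0 → write 1, move right, go to C
C | 10111[_]1
The non-blank tape span at halt is 10111_1.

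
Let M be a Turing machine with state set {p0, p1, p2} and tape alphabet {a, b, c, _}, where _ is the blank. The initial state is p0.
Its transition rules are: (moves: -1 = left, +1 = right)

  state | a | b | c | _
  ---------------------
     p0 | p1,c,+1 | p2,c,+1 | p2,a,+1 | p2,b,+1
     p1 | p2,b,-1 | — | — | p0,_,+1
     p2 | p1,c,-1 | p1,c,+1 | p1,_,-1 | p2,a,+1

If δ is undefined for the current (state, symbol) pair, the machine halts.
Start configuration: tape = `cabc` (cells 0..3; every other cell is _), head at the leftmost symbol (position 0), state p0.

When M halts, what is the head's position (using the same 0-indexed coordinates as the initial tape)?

1

state=p0 head=0 tape=_[c]abc   (p0,c)→(p2,a,+1)
state=p2 head=1 tape=_a[a]bc   (p2,a)→(p1,c,-1)
state=p1 head=0 tape=_[a]cbc   (p1,a)→(p2,b,-1)
state=p2 head=-1 tape=[_]bcbc   (p2,_)→(p2,a,+1)
state=p2 head=0 tape=a[b]cbc   (p2,b)→(p1,c,+1)
state=p1 head=1 tape=ac[c]bc
At halt the head is at cell 1.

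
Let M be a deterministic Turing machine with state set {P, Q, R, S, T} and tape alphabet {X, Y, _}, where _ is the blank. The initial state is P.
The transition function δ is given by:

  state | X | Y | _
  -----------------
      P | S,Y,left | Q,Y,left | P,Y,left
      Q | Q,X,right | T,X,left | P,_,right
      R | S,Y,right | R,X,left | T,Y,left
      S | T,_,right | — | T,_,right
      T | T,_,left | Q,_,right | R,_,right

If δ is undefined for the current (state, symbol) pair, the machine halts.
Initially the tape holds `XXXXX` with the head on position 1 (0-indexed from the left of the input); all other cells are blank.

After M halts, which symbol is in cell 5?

state=P head=1 tape=X[X]XXX__   (P,X)→(S,Y,left)
state=S head=0 tape=[X]YXXX__   (S,X)→(T,_,right)
state=T head=1 tape=_[Y]XXX__   (T,Y)→(Q,_,right)
state=Q head=2 tape=__[X]XX__   (Q,X)→(Q,X,right)
state=Q head=3 tape=__X[X]X__   (Q,X)→(Q,X,right)
state=Q head=4 tape=__XX[X]__   (Q,X)→(Q,X,right)
state=Q head=5 tape=__XXX[_]_   (Q,_)→(P,_,right)
state=P head=6 tape=__XXX_[_]   (P,_)→(P,Y,left)
state=P head=5 tape=__XXX[_]Y   (P,_)→(P,Y,left)
state=P head=4 tape=__XX[X]YY   (P,X)→(S,Y,left)
state=S head=3 tape=__X[X]YYY   (S,X)→(T,_,right)
state=T head=4 tape=__X_[Y]YY   (T,Y)→(Q,_,right)
state=Q head=5 tape=__X__[Y]Y   (Q,Y)→(T,X,left)
state=T head=4 tape=__X_[_]XY   (T,_)→(R,_,right)
state=R head=5 tape=__X__[X]Y   (R,X)→(S,Y,right)
state=S head=6 tape=__X__Y[Y]
Cell 5 holds Y when M halts.

Y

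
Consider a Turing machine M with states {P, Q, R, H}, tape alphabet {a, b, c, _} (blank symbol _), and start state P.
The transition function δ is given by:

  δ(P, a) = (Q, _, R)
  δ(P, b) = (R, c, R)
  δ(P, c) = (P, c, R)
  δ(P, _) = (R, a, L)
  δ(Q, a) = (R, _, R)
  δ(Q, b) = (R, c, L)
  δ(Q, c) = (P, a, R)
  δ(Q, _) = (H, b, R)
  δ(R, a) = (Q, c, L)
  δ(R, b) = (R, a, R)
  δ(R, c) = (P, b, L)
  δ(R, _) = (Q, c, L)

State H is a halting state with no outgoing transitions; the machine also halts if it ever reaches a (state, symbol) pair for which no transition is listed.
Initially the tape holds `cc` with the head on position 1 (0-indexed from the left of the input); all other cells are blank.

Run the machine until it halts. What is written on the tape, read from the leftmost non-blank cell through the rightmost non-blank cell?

P | c[c]____   read c → write c, move R, go to P
P | cc[_]___   read _ → write a, move L, go to R
R | c[c]a___   read c → write b, move L, go to P
P | [c]ba___   read c → write c, move R, go to P
P | c[b]a___   read b → write c, move R, go to R
R | cc[a]___   read a → write c, move L, go to Q
Q | c[c]c___   read c → write a, move R, go to P
P | ca[c]___   read c → write c, move R, go to P
P | cac[_]__   read _ → write a, move L, go to R
R | ca[c]a__   read c → write b, move L, go to P
P | c[a]ba__   read a → write _, move R, go to Q
Q | c_[b]a__   read b → write c, move L, go to R
R | c[_]ca__   read _ → write c, move L, go to Q
Q | [c]cca__   read c → write a, move R, go to P
P | a[c]ca__   read c → write c, move R, go to P
P | ac[c]a__   read c → write c, move R, go to P
P | acc[a]__   read a → write _, move R, go to Q
Q | acc_[_]_   read _ → write b, move R, go to H
H | acc_b[_]
The non-blank tape span at halt is acc_b.

acc_b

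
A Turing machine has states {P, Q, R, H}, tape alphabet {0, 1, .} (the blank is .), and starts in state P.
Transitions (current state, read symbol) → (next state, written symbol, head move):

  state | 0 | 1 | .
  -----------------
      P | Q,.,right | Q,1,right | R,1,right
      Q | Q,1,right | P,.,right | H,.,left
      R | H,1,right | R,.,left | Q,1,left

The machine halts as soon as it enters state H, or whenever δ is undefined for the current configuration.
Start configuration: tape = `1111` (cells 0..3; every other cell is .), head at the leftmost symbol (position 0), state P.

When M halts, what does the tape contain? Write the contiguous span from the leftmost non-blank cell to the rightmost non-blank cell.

1.1..1

state=P head=0 tape=[1]111...   (P,1)→(Q,1,right)
state=Q head=1 tape=1[1]11...   (Q,1)→(P,.,right)
state=P head=2 tape=1.[1]1...   (P,1)→(Q,1,right)
state=Q head=3 tape=1.1[1]...   (Q,1)→(P,.,right)
state=P head=4 tape=1.1.[.]..   (P,.)→(R,1,right)
state=R head=5 tape=1.1.1[.].   (R,.)→(Q,1,left)
state=Q head=4 tape=1.1.[1]1.   (Q,1)→(P,.,right)
state=P head=5 tape=1.1..[1].   (P,1)→(Q,1,right)
state=Q head=6 tape=1.1..1[.]   (Q,.)→(H,.,left)
state=H head=5 tape=1.1..[1].
The non-blank tape span at halt is 1.1..1.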